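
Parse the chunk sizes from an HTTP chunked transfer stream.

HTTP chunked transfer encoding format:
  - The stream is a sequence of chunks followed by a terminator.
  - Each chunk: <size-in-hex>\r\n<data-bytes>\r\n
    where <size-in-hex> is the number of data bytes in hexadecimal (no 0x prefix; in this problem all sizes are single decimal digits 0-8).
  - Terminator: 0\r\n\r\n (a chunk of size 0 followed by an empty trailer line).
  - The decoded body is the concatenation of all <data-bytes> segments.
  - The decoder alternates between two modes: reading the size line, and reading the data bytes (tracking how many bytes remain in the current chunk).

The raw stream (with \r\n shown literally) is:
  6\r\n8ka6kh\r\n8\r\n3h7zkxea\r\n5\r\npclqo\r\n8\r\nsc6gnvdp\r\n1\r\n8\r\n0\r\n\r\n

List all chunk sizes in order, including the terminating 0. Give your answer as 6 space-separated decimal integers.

Answer: 6 8 5 8 1 0

Derivation:
Chunk 1: stream[0..1]='6' size=0x6=6, data at stream[3..9]='8ka6kh' -> body[0..6], body so far='8ka6kh'
Chunk 2: stream[11..12]='8' size=0x8=8, data at stream[14..22]='3h7zkxea' -> body[6..14], body so far='8ka6kh3h7zkxea'
Chunk 3: stream[24..25]='5' size=0x5=5, data at stream[27..32]='pclqo' -> body[14..19], body so far='8ka6kh3h7zkxeapclqo'
Chunk 4: stream[34..35]='8' size=0x8=8, data at stream[37..45]='sc6gnvdp' -> body[19..27], body so far='8ka6kh3h7zkxeapclqosc6gnvdp'
Chunk 5: stream[47..48]='1' size=0x1=1, data at stream[50..51]='8' -> body[27..28], body so far='8ka6kh3h7zkxeapclqosc6gnvdp8'
Chunk 6: stream[53..54]='0' size=0 (terminator). Final body='8ka6kh3h7zkxeapclqosc6gnvdp8' (28 bytes)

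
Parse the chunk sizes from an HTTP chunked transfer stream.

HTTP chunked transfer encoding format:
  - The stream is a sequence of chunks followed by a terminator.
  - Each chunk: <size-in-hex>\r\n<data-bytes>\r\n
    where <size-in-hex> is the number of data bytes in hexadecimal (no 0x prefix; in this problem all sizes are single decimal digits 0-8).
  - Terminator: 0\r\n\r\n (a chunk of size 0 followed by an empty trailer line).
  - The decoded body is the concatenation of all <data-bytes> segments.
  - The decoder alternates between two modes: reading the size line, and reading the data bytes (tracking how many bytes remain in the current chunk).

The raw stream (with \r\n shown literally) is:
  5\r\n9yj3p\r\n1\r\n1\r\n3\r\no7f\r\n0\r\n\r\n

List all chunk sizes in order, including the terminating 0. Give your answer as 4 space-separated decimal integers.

Answer: 5 1 3 0

Derivation:
Chunk 1: stream[0..1]='5' size=0x5=5, data at stream[3..8]='9yj3p' -> body[0..5], body so far='9yj3p'
Chunk 2: stream[10..11]='1' size=0x1=1, data at stream[13..14]='1' -> body[5..6], body so far='9yj3p1'
Chunk 3: stream[16..17]='3' size=0x3=3, data at stream[19..22]='o7f' -> body[6..9], body so far='9yj3p1o7f'
Chunk 4: stream[24..25]='0' size=0 (terminator). Final body='9yj3p1o7f' (9 bytes)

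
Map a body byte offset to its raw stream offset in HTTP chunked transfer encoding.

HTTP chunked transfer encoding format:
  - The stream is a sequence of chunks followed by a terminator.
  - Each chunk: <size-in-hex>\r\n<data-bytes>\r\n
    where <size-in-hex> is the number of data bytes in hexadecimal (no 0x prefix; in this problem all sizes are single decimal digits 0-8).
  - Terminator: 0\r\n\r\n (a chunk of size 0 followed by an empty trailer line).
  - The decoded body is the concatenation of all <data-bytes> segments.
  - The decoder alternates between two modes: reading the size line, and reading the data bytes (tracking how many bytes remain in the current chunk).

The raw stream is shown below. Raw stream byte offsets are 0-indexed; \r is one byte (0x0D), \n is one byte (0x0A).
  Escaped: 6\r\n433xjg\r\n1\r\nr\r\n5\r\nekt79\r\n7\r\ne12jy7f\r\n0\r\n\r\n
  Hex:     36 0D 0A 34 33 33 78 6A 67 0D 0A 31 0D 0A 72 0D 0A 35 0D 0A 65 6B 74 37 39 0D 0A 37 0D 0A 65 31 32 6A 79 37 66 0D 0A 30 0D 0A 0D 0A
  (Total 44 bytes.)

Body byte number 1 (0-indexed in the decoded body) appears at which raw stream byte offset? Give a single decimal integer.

Answer: 4

Derivation:
Chunk 1: stream[0..1]='6' size=0x6=6, data at stream[3..9]='433xjg' -> body[0..6], body so far='433xjg'
Chunk 2: stream[11..12]='1' size=0x1=1, data at stream[14..15]='r' -> body[6..7], body so far='433xjgr'
Chunk 3: stream[17..18]='5' size=0x5=5, data at stream[20..25]='ekt79' -> body[7..12], body so far='433xjgrekt79'
Chunk 4: stream[27..28]='7' size=0x7=7, data at stream[30..37]='e12jy7f' -> body[12..19], body so far='433xjgrekt79e12jy7f'
Chunk 5: stream[39..40]='0' size=0 (terminator). Final body='433xjgrekt79e12jy7f' (19 bytes)
Body byte 1 at stream offset 4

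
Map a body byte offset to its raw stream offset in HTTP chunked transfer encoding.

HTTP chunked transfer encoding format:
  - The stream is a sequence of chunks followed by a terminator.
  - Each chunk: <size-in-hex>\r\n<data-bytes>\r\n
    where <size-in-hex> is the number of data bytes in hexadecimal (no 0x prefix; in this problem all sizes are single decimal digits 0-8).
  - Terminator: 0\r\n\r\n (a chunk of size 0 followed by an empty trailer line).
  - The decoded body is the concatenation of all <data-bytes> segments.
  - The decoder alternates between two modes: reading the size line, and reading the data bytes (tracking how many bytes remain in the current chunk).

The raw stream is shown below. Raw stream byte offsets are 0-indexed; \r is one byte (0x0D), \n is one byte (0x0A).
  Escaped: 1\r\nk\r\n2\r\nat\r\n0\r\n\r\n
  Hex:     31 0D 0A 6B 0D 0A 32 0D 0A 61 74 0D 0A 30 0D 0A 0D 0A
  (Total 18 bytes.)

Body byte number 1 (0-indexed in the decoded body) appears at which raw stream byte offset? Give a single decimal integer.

Answer: 9

Derivation:
Chunk 1: stream[0..1]='1' size=0x1=1, data at stream[3..4]='k' -> body[0..1], body so far='k'
Chunk 2: stream[6..7]='2' size=0x2=2, data at stream[9..11]='at' -> body[1..3], body so far='kat'
Chunk 3: stream[13..14]='0' size=0 (terminator). Final body='kat' (3 bytes)
Body byte 1 at stream offset 9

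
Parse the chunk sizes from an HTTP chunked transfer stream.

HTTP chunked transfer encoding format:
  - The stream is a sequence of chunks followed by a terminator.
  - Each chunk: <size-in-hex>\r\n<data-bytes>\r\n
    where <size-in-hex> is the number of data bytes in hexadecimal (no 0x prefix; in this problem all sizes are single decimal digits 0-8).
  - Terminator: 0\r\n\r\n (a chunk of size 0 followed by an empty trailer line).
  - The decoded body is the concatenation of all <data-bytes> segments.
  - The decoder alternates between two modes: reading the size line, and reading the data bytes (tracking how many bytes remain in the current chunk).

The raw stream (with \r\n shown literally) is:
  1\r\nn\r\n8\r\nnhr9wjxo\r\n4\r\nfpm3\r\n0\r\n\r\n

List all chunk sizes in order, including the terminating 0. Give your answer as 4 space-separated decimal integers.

Answer: 1 8 4 0

Derivation:
Chunk 1: stream[0..1]='1' size=0x1=1, data at stream[3..4]='n' -> body[0..1], body so far='n'
Chunk 2: stream[6..7]='8' size=0x8=8, data at stream[9..17]='nhr9wjxo' -> body[1..9], body so far='nnhr9wjxo'
Chunk 3: stream[19..20]='4' size=0x4=4, data at stream[22..26]='fpm3' -> body[9..13], body so far='nnhr9wjxofpm3'
Chunk 4: stream[28..29]='0' size=0 (terminator). Final body='nnhr9wjxofpm3' (13 bytes)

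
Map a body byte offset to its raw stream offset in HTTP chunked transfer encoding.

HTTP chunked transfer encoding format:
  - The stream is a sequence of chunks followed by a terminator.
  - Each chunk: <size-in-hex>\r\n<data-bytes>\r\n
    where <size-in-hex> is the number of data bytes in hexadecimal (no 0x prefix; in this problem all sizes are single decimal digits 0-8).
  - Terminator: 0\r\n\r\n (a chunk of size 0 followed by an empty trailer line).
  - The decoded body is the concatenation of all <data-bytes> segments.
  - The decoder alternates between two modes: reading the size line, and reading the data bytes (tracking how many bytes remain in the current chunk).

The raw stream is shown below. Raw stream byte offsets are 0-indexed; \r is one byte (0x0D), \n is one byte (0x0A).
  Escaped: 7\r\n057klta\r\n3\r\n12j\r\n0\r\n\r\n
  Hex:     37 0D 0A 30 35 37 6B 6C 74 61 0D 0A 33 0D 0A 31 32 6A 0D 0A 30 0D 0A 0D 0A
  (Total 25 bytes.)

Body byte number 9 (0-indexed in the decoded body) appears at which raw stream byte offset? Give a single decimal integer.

Chunk 1: stream[0..1]='7' size=0x7=7, data at stream[3..10]='057klta' -> body[0..7], body so far='057klta'
Chunk 2: stream[12..13]='3' size=0x3=3, data at stream[15..18]='12j' -> body[7..10], body so far='057klta12j'
Chunk 3: stream[20..21]='0' size=0 (terminator). Final body='057klta12j' (10 bytes)
Body byte 9 at stream offset 17

Answer: 17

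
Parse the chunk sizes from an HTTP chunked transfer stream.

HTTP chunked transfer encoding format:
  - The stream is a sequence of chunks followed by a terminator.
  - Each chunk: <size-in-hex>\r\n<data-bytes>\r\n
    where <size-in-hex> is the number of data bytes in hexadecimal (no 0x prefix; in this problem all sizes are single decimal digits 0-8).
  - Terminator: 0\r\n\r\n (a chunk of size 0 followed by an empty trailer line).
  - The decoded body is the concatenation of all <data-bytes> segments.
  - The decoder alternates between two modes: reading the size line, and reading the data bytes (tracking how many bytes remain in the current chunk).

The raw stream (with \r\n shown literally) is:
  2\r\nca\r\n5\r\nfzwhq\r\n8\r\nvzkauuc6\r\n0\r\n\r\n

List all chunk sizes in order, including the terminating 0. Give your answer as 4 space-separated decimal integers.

Chunk 1: stream[0..1]='2' size=0x2=2, data at stream[3..5]='ca' -> body[0..2], body so far='ca'
Chunk 2: stream[7..8]='5' size=0x5=5, data at stream[10..15]='fzwhq' -> body[2..7], body so far='cafzwhq'
Chunk 3: stream[17..18]='8' size=0x8=8, data at stream[20..28]='vzkauuc6' -> body[7..15], body so far='cafzwhqvzkauuc6'
Chunk 4: stream[30..31]='0' size=0 (terminator). Final body='cafzwhqvzkauuc6' (15 bytes)

Answer: 2 5 8 0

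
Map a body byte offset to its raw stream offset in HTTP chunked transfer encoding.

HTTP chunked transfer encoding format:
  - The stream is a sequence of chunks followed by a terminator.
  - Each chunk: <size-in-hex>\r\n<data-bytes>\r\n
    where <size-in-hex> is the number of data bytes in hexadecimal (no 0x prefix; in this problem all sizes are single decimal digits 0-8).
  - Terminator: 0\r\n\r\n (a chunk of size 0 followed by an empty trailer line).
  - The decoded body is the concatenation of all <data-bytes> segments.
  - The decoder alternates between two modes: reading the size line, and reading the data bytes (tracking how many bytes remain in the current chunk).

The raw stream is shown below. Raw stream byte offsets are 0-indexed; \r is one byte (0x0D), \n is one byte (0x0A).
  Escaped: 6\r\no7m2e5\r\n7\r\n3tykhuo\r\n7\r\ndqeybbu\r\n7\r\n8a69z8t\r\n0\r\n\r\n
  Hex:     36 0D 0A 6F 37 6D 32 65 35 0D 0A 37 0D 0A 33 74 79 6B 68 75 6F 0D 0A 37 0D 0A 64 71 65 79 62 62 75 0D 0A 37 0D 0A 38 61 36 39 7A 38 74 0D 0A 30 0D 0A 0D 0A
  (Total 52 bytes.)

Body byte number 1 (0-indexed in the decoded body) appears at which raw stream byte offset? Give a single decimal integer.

Chunk 1: stream[0..1]='6' size=0x6=6, data at stream[3..9]='o7m2e5' -> body[0..6], body so far='o7m2e5'
Chunk 2: stream[11..12]='7' size=0x7=7, data at stream[14..21]='3tykhuo' -> body[6..13], body so far='o7m2e53tykhuo'
Chunk 3: stream[23..24]='7' size=0x7=7, data at stream[26..33]='dqeybbu' -> body[13..20], body so far='o7m2e53tykhuodqeybbu'
Chunk 4: stream[35..36]='7' size=0x7=7, data at stream[38..45]='8a69z8t' -> body[20..27], body so far='o7m2e53tykhuodqeybbu8a69z8t'
Chunk 5: stream[47..48]='0' size=0 (terminator). Final body='o7m2e53tykhuodqeybbu8a69z8t' (27 bytes)
Body byte 1 at stream offset 4

Answer: 4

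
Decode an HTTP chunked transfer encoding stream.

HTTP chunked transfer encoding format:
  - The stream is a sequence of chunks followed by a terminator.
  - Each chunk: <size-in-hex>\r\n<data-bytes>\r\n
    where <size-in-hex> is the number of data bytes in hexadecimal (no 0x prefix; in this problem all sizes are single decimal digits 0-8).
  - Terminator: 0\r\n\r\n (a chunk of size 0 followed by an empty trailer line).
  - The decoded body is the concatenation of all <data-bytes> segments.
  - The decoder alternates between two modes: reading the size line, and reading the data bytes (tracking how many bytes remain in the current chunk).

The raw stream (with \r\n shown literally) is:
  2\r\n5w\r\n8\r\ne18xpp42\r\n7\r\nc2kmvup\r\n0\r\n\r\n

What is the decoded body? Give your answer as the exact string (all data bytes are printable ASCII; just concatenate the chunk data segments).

Chunk 1: stream[0..1]='2' size=0x2=2, data at stream[3..5]='5w' -> body[0..2], body so far='5w'
Chunk 2: stream[7..8]='8' size=0x8=8, data at stream[10..18]='e18xpp42' -> body[2..10], body so far='5we18xpp42'
Chunk 3: stream[20..21]='7' size=0x7=7, data at stream[23..30]='c2kmvup' -> body[10..17], body so far='5we18xpp42c2kmvup'
Chunk 4: stream[32..33]='0' size=0 (terminator). Final body='5we18xpp42c2kmvup' (17 bytes)

Answer: 5we18xpp42c2kmvup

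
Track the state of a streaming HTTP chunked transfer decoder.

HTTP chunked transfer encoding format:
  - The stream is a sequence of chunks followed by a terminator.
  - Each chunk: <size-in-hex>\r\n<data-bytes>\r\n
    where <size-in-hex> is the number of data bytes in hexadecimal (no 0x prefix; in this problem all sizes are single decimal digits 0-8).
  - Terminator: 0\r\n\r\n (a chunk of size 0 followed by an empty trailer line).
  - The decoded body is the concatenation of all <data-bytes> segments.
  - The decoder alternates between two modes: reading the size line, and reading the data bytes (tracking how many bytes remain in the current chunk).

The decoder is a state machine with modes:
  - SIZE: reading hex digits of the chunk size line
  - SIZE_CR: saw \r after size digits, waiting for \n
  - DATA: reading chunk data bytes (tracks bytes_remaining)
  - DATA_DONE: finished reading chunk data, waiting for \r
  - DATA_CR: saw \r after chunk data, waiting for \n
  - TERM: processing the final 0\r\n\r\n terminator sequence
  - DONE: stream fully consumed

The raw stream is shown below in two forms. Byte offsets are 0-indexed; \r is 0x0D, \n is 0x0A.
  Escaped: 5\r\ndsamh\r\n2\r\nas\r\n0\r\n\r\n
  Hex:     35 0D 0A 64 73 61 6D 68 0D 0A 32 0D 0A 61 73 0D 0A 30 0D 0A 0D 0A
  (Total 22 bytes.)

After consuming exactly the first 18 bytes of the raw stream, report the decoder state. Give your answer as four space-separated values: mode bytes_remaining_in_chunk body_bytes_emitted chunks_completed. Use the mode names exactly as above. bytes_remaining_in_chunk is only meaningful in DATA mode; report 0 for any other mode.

Byte 0 = '5': mode=SIZE remaining=0 emitted=0 chunks_done=0
Byte 1 = 0x0D: mode=SIZE_CR remaining=0 emitted=0 chunks_done=0
Byte 2 = 0x0A: mode=DATA remaining=5 emitted=0 chunks_done=0
Byte 3 = 'd': mode=DATA remaining=4 emitted=1 chunks_done=0
Byte 4 = 's': mode=DATA remaining=3 emitted=2 chunks_done=0
Byte 5 = 'a': mode=DATA remaining=2 emitted=3 chunks_done=0
Byte 6 = 'm': mode=DATA remaining=1 emitted=4 chunks_done=0
Byte 7 = 'h': mode=DATA_DONE remaining=0 emitted=5 chunks_done=0
Byte 8 = 0x0D: mode=DATA_CR remaining=0 emitted=5 chunks_done=0
Byte 9 = 0x0A: mode=SIZE remaining=0 emitted=5 chunks_done=1
Byte 10 = '2': mode=SIZE remaining=0 emitted=5 chunks_done=1
Byte 11 = 0x0D: mode=SIZE_CR remaining=0 emitted=5 chunks_done=1
Byte 12 = 0x0A: mode=DATA remaining=2 emitted=5 chunks_done=1
Byte 13 = 'a': mode=DATA remaining=1 emitted=6 chunks_done=1
Byte 14 = 's': mode=DATA_DONE remaining=0 emitted=7 chunks_done=1
Byte 15 = 0x0D: mode=DATA_CR remaining=0 emitted=7 chunks_done=1
Byte 16 = 0x0A: mode=SIZE remaining=0 emitted=7 chunks_done=2
Byte 17 = '0': mode=SIZE remaining=0 emitted=7 chunks_done=2

Answer: SIZE 0 7 2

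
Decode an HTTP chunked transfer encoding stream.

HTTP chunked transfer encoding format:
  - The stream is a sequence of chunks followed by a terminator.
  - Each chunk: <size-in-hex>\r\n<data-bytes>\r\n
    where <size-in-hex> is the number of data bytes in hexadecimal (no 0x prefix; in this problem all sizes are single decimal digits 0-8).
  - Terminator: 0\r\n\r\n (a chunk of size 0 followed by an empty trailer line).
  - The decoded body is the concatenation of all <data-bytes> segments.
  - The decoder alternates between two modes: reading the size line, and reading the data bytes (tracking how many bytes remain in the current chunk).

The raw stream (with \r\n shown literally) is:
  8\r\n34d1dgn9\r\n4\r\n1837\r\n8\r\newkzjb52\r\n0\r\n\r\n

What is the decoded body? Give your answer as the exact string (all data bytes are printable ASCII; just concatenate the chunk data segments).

Chunk 1: stream[0..1]='8' size=0x8=8, data at stream[3..11]='34d1dgn9' -> body[0..8], body so far='34d1dgn9'
Chunk 2: stream[13..14]='4' size=0x4=4, data at stream[16..20]='1837' -> body[8..12], body so far='34d1dgn91837'
Chunk 3: stream[22..23]='8' size=0x8=8, data at stream[25..33]='ewkzjb52' -> body[12..20], body so far='34d1dgn91837ewkzjb52'
Chunk 4: stream[35..36]='0' size=0 (terminator). Final body='34d1dgn91837ewkzjb52' (20 bytes)

Answer: 34d1dgn91837ewkzjb52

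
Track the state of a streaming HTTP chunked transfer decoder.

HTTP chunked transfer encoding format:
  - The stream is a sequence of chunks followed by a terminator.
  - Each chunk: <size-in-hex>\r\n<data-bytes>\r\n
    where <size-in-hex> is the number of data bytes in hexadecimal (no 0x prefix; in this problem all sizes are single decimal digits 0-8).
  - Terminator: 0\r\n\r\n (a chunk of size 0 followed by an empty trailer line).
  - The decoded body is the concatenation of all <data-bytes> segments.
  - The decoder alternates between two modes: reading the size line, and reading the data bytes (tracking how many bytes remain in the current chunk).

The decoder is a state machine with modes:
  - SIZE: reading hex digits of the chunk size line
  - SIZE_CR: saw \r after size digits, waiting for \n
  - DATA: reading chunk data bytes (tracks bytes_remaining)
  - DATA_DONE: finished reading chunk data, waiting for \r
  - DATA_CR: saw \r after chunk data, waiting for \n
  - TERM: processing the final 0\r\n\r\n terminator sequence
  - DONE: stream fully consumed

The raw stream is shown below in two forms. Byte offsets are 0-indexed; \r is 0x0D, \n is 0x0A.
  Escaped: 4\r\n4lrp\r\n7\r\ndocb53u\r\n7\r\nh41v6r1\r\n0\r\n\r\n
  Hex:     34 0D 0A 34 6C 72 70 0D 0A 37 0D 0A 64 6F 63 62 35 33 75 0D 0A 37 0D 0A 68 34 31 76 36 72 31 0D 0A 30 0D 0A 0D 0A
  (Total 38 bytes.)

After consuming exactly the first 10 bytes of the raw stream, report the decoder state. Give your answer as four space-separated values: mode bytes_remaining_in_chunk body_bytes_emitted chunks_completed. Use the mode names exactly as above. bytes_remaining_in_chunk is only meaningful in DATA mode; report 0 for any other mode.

Answer: SIZE 0 4 1

Derivation:
Byte 0 = '4': mode=SIZE remaining=0 emitted=0 chunks_done=0
Byte 1 = 0x0D: mode=SIZE_CR remaining=0 emitted=0 chunks_done=0
Byte 2 = 0x0A: mode=DATA remaining=4 emitted=0 chunks_done=0
Byte 3 = '4': mode=DATA remaining=3 emitted=1 chunks_done=0
Byte 4 = 'l': mode=DATA remaining=2 emitted=2 chunks_done=0
Byte 5 = 'r': mode=DATA remaining=1 emitted=3 chunks_done=0
Byte 6 = 'p': mode=DATA_DONE remaining=0 emitted=4 chunks_done=0
Byte 7 = 0x0D: mode=DATA_CR remaining=0 emitted=4 chunks_done=0
Byte 8 = 0x0A: mode=SIZE remaining=0 emitted=4 chunks_done=1
Byte 9 = '7': mode=SIZE remaining=0 emitted=4 chunks_done=1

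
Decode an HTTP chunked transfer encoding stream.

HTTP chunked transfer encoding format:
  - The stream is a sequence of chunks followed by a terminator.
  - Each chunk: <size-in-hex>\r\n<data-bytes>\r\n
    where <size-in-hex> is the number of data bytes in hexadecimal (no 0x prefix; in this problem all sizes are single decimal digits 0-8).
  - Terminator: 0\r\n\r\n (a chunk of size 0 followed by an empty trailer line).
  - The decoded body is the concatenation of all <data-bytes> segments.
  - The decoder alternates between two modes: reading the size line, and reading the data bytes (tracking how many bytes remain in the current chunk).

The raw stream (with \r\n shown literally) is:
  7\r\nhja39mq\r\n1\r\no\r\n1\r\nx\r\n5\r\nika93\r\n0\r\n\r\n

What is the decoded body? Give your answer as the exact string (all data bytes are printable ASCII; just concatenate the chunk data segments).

Chunk 1: stream[0..1]='7' size=0x7=7, data at stream[3..10]='hja39mq' -> body[0..7], body so far='hja39mq'
Chunk 2: stream[12..13]='1' size=0x1=1, data at stream[15..16]='o' -> body[7..8], body so far='hja39mqo'
Chunk 3: stream[18..19]='1' size=0x1=1, data at stream[21..22]='x' -> body[8..9], body so far='hja39mqox'
Chunk 4: stream[24..25]='5' size=0x5=5, data at stream[27..32]='ika93' -> body[9..14], body so far='hja39mqoxika93'
Chunk 5: stream[34..35]='0' size=0 (terminator). Final body='hja39mqoxika93' (14 bytes)

Answer: hja39mqoxika93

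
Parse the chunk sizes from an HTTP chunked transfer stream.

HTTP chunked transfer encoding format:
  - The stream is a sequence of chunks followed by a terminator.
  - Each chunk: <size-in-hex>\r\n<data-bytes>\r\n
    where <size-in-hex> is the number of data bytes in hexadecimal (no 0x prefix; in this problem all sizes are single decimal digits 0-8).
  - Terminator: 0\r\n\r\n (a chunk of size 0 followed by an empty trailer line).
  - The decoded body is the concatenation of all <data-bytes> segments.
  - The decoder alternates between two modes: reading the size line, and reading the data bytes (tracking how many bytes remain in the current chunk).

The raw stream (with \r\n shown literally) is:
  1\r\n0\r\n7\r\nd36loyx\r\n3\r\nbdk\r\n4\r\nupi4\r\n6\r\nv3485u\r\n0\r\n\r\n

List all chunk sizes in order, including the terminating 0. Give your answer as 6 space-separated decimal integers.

Answer: 1 7 3 4 6 0

Derivation:
Chunk 1: stream[0..1]='1' size=0x1=1, data at stream[3..4]='0' -> body[0..1], body so far='0'
Chunk 2: stream[6..7]='7' size=0x7=7, data at stream[9..16]='d36loyx' -> body[1..8], body so far='0d36loyx'
Chunk 3: stream[18..19]='3' size=0x3=3, data at stream[21..24]='bdk' -> body[8..11], body so far='0d36loyxbdk'
Chunk 4: stream[26..27]='4' size=0x4=4, data at stream[29..33]='upi4' -> body[11..15], body so far='0d36loyxbdkupi4'
Chunk 5: stream[35..36]='6' size=0x6=6, data at stream[38..44]='v3485u' -> body[15..21], body so far='0d36loyxbdkupi4v3485u'
Chunk 6: stream[46..47]='0' size=0 (terminator). Final body='0d36loyxbdkupi4v3485u' (21 bytes)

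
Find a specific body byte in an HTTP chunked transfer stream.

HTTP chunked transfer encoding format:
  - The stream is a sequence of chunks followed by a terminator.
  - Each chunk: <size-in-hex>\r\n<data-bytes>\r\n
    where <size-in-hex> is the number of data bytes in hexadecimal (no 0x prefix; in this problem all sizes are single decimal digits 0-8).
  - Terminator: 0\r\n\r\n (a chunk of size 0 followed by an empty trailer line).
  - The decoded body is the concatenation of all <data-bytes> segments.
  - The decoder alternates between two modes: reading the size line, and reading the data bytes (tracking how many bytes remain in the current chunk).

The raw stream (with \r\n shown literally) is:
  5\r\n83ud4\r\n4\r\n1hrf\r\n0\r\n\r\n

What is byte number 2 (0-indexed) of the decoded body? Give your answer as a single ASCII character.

Chunk 1: stream[0..1]='5' size=0x5=5, data at stream[3..8]='83ud4' -> body[0..5], body so far='83ud4'
Chunk 2: stream[10..11]='4' size=0x4=4, data at stream[13..17]='1hrf' -> body[5..9], body so far='83ud41hrf'
Chunk 3: stream[19..20]='0' size=0 (terminator). Final body='83ud41hrf' (9 bytes)
Body byte 2 = 'u'

Answer: u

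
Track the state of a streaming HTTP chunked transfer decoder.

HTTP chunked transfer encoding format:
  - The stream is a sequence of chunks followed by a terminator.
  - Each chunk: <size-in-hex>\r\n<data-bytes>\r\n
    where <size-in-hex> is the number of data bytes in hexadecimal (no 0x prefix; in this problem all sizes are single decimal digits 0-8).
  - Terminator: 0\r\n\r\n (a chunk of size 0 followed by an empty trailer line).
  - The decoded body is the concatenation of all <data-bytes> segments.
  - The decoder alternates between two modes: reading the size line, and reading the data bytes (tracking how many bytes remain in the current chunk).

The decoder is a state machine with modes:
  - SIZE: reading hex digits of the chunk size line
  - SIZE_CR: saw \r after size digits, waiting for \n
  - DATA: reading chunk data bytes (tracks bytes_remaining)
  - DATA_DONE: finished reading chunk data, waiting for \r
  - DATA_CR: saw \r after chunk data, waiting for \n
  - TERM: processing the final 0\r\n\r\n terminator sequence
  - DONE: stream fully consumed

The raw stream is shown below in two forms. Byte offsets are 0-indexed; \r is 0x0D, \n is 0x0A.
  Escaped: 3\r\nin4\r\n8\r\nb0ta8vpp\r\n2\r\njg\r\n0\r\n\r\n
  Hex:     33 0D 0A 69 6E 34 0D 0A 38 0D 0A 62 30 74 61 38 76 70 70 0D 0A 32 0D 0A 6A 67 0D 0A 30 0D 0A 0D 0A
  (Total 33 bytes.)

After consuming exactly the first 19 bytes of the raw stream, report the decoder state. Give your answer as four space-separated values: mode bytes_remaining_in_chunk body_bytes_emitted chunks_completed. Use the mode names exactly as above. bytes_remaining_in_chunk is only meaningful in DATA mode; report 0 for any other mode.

Answer: DATA_DONE 0 11 1

Derivation:
Byte 0 = '3': mode=SIZE remaining=0 emitted=0 chunks_done=0
Byte 1 = 0x0D: mode=SIZE_CR remaining=0 emitted=0 chunks_done=0
Byte 2 = 0x0A: mode=DATA remaining=3 emitted=0 chunks_done=0
Byte 3 = 'i': mode=DATA remaining=2 emitted=1 chunks_done=0
Byte 4 = 'n': mode=DATA remaining=1 emitted=2 chunks_done=0
Byte 5 = '4': mode=DATA_DONE remaining=0 emitted=3 chunks_done=0
Byte 6 = 0x0D: mode=DATA_CR remaining=0 emitted=3 chunks_done=0
Byte 7 = 0x0A: mode=SIZE remaining=0 emitted=3 chunks_done=1
Byte 8 = '8': mode=SIZE remaining=0 emitted=3 chunks_done=1
Byte 9 = 0x0D: mode=SIZE_CR remaining=0 emitted=3 chunks_done=1
Byte 10 = 0x0A: mode=DATA remaining=8 emitted=3 chunks_done=1
Byte 11 = 'b': mode=DATA remaining=7 emitted=4 chunks_done=1
Byte 12 = '0': mode=DATA remaining=6 emitted=5 chunks_done=1
Byte 13 = 't': mode=DATA remaining=5 emitted=6 chunks_done=1
Byte 14 = 'a': mode=DATA remaining=4 emitted=7 chunks_done=1
Byte 15 = '8': mode=DATA remaining=3 emitted=8 chunks_done=1
Byte 16 = 'v': mode=DATA remaining=2 emitted=9 chunks_done=1
Byte 17 = 'p': mode=DATA remaining=1 emitted=10 chunks_done=1
Byte 18 = 'p': mode=DATA_DONE remaining=0 emitted=11 chunks_done=1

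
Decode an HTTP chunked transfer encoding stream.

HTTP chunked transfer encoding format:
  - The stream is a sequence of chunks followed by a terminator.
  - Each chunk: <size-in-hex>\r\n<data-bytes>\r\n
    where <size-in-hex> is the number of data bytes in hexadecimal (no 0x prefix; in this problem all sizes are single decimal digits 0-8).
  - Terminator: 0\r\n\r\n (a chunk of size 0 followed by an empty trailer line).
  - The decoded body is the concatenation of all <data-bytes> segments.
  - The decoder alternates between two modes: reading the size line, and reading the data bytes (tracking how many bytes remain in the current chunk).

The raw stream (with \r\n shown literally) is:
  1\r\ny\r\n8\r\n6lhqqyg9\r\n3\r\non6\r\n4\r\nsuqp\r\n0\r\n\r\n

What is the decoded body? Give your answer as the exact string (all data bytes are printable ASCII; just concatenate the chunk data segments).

Chunk 1: stream[0..1]='1' size=0x1=1, data at stream[3..4]='y' -> body[0..1], body so far='y'
Chunk 2: stream[6..7]='8' size=0x8=8, data at stream[9..17]='6lhqqyg9' -> body[1..9], body so far='y6lhqqyg9'
Chunk 3: stream[19..20]='3' size=0x3=3, data at stream[22..25]='on6' -> body[9..12], body so far='y6lhqqyg9on6'
Chunk 4: stream[27..28]='4' size=0x4=4, data at stream[30..34]='suqp' -> body[12..16], body so far='y6lhqqyg9on6suqp'
Chunk 5: stream[36..37]='0' size=0 (terminator). Final body='y6lhqqyg9on6suqp' (16 bytes)

Answer: y6lhqqyg9on6suqp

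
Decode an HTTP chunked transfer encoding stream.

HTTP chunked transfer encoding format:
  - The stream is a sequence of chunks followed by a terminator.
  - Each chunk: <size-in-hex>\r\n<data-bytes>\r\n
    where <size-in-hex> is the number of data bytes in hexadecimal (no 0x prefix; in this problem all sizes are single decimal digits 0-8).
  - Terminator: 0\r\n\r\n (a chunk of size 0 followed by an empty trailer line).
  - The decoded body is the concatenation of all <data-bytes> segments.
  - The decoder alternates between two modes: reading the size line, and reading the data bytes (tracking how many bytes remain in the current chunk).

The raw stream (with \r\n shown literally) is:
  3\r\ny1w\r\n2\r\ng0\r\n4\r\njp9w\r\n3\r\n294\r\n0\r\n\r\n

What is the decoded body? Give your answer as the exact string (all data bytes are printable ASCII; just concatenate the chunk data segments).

Chunk 1: stream[0..1]='3' size=0x3=3, data at stream[3..6]='y1w' -> body[0..3], body so far='y1w'
Chunk 2: stream[8..9]='2' size=0x2=2, data at stream[11..13]='g0' -> body[3..5], body so far='y1wg0'
Chunk 3: stream[15..16]='4' size=0x4=4, data at stream[18..22]='jp9w' -> body[5..9], body so far='y1wg0jp9w'
Chunk 4: stream[24..25]='3' size=0x3=3, data at stream[27..30]='294' -> body[9..12], body so far='y1wg0jp9w294'
Chunk 5: stream[32..33]='0' size=0 (terminator). Final body='y1wg0jp9w294' (12 bytes)

Answer: y1wg0jp9w294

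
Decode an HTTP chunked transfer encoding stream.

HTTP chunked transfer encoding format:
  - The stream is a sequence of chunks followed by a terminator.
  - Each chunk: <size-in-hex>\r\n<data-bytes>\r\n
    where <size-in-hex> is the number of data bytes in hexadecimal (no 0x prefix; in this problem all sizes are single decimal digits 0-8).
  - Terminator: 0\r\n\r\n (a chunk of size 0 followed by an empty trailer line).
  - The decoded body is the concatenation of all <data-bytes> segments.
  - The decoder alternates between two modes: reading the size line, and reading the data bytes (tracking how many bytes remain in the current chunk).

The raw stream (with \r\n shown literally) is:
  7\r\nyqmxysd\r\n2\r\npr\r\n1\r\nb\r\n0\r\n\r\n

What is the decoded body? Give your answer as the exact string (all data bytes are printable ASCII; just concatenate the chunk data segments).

Chunk 1: stream[0..1]='7' size=0x7=7, data at stream[3..10]='yqmxysd' -> body[0..7], body so far='yqmxysd'
Chunk 2: stream[12..13]='2' size=0x2=2, data at stream[15..17]='pr' -> body[7..9], body so far='yqmxysdpr'
Chunk 3: stream[19..20]='1' size=0x1=1, data at stream[22..23]='b' -> body[9..10], body so far='yqmxysdprb'
Chunk 4: stream[25..26]='0' size=0 (terminator). Final body='yqmxysdprb' (10 bytes)

Answer: yqmxysdprb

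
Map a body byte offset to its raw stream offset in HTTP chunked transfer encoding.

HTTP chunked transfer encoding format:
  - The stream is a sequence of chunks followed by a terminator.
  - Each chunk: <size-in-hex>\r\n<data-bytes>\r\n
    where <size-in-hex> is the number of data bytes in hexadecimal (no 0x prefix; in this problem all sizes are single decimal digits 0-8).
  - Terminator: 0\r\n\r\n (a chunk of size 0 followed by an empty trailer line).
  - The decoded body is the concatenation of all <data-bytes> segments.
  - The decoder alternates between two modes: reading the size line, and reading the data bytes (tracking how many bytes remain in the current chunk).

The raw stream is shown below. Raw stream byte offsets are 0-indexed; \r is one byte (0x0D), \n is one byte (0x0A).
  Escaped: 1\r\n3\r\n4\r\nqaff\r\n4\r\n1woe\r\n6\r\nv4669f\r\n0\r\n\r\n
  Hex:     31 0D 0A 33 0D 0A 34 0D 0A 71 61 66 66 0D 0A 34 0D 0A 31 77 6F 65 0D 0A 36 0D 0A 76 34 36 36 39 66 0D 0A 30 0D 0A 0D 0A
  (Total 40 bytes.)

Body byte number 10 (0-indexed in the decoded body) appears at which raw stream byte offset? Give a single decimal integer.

Answer: 28

Derivation:
Chunk 1: stream[0..1]='1' size=0x1=1, data at stream[3..4]='3' -> body[0..1], body so far='3'
Chunk 2: stream[6..7]='4' size=0x4=4, data at stream[9..13]='qaff' -> body[1..5], body so far='3qaff'
Chunk 3: stream[15..16]='4' size=0x4=4, data at stream[18..22]='1woe' -> body[5..9], body so far='3qaff1woe'
Chunk 4: stream[24..25]='6' size=0x6=6, data at stream[27..33]='v4669f' -> body[9..15], body so far='3qaff1woev4669f'
Chunk 5: stream[35..36]='0' size=0 (terminator). Final body='3qaff1woev4669f' (15 bytes)
Body byte 10 at stream offset 28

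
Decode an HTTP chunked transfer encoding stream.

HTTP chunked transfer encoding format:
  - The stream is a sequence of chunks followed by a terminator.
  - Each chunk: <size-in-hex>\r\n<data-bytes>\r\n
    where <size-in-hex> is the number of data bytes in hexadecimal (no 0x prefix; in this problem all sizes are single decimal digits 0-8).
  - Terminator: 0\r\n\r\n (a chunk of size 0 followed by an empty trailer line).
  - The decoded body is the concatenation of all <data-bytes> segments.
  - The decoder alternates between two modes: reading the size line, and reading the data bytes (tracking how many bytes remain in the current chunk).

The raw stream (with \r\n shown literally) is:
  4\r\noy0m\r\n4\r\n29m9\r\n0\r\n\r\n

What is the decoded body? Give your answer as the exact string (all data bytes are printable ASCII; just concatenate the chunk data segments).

Chunk 1: stream[0..1]='4' size=0x4=4, data at stream[3..7]='oy0m' -> body[0..4], body so far='oy0m'
Chunk 2: stream[9..10]='4' size=0x4=4, data at stream[12..16]='29m9' -> body[4..8], body so far='oy0m29m9'
Chunk 3: stream[18..19]='0' size=0 (terminator). Final body='oy0m29m9' (8 bytes)

Answer: oy0m29m9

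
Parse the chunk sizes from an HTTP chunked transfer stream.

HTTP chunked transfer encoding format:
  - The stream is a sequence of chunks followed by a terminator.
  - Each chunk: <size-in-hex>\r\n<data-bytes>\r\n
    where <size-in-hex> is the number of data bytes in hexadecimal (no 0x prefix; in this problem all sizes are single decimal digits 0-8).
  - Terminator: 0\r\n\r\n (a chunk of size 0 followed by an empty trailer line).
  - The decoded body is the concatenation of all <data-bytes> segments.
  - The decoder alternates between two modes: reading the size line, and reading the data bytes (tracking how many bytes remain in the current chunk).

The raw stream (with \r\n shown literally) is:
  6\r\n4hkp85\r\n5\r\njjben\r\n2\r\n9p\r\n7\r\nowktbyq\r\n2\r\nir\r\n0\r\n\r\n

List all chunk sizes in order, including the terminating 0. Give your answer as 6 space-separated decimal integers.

Chunk 1: stream[0..1]='6' size=0x6=6, data at stream[3..9]='4hkp85' -> body[0..6], body so far='4hkp85'
Chunk 2: stream[11..12]='5' size=0x5=5, data at stream[14..19]='jjben' -> body[6..11], body so far='4hkp85jjben'
Chunk 3: stream[21..22]='2' size=0x2=2, data at stream[24..26]='9p' -> body[11..13], body so far='4hkp85jjben9p'
Chunk 4: stream[28..29]='7' size=0x7=7, data at stream[31..38]='owktbyq' -> body[13..20], body so far='4hkp85jjben9powktbyq'
Chunk 5: stream[40..41]='2' size=0x2=2, data at stream[43..45]='ir' -> body[20..22], body so far='4hkp85jjben9powktbyqir'
Chunk 6: stream[47..48]='0' size=0 (terminator). Final body='4hkp85jjben9powktbyqir' (22 bytes)

Answer: 6 5 2 7 2 0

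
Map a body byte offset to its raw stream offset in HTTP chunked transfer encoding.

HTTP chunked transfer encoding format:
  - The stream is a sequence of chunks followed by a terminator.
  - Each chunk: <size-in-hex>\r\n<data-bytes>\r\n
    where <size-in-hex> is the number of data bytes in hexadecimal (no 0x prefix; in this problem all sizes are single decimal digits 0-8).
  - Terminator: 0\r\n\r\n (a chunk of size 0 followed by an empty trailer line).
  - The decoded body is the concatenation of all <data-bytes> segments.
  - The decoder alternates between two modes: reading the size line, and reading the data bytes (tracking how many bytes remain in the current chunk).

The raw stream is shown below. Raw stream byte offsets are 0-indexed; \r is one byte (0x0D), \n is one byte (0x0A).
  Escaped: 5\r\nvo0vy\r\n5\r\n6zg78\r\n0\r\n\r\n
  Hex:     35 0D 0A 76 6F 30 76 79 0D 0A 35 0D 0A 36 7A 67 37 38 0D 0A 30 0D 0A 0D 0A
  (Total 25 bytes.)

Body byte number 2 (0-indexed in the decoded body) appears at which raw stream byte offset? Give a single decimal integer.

Chunk 1: stream[0..1]='5' size=0x5=5, data at stream[3..8]='vo0vy' -> body[0..5], body so far='vo0vy'
Chunk 2: stream[10..11]='5' size=0x5=5, data at stream[13..18]='6zg78' -> body[5..10], body so far='vo0vy6zg78'
Chunk 3: stream[20..21]='0' size=0 (terminator). Final body='vo0vy6zg78' (10 bytes)
Body byte 2 at stream offset 5

Answer: 5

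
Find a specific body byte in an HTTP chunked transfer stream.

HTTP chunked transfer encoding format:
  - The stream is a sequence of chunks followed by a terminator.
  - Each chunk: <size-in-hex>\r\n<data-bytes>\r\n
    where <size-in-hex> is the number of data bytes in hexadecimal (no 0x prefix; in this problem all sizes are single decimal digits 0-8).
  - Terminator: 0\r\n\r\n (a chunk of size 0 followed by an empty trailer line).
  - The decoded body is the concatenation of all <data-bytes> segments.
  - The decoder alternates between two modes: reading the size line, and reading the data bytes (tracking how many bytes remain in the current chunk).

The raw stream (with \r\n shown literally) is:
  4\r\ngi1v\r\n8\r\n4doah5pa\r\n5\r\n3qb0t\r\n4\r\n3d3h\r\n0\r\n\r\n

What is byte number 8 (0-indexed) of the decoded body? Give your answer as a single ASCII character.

Chunk 1: stream[0..1]='4' size=0x4=4, data at stream[3..7]='gi1v' -> body[0..4], body so far='gi1v'
Chunk 2: stream[9..10]='8' size=0x8=8, data at stream[12..20]='4doah5pa' -> body[4..12], body so far='gi1v4doah5pa'
Chunk 3: stream[22..23]='5' size=0x5=5, data at stream[25..30]='3qb0t' -> body[12..17], body so far='gi1v4doah5pa3qb0t'
Chunk 4: stream[32..33]='4' size=0x4=4, data at stream[35..39]='3d3h' -> body[17..21], body so far='gi1v4doah5pa3qb0t3d3h'
Chunk 5: stream[41..42]='0' size=0 (terminator). Final body='gi1v4doah5pa3qb0t3d3h' (21 bytes)
Body byte 8 = 'h'

Answer: h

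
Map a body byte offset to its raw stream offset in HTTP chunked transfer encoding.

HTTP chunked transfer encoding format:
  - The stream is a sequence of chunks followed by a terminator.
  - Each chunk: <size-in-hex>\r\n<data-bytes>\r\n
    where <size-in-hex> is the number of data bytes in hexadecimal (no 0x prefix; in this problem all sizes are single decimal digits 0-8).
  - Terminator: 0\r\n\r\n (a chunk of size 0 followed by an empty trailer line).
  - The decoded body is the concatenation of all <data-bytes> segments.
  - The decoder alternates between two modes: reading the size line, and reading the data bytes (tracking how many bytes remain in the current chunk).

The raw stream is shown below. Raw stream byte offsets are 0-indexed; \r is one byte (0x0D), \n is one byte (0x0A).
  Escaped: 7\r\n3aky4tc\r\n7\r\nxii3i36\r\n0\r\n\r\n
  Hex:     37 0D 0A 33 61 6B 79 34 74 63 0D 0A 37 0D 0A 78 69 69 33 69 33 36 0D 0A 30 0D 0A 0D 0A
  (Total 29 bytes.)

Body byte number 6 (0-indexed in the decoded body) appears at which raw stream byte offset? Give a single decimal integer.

Chunk 1: stream[0..1]='7' size=0x7=7, data at stream[3..10]='3aky4tc' -> body[0..7], body so far='3aky4tc'
Chunk 2: stream[12..13]='7' size=0x7=7, data at stream[15..22]='xii3i36' -> body[7..14], body so far='3aky4tcxii3i36'
Chunk 3: stream[24..25]='0' size=0 (terminator). Final body='3aky4tcxii3i36' (14 bytes)
Body byte 6 at stream offset 9

Answer: 9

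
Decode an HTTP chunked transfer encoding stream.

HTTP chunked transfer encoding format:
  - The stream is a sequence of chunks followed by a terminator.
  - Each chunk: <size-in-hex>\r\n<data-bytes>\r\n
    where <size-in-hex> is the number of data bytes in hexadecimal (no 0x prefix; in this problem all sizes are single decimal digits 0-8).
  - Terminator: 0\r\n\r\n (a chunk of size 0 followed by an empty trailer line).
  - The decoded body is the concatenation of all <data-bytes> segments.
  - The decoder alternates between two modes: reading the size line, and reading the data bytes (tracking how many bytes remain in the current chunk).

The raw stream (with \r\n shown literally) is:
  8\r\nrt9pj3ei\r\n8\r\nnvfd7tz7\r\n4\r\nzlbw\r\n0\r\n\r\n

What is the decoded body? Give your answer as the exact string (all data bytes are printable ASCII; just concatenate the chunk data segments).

Answer: rt9pj3einvfd7tz7zlbw

Derivation:
Chunk 1: stream[0..1]='8' size=0x8=8, data at stream[3..11]='rt9pj3ei' -> body[0..8], body so far='rt9pj3ei'
Chunk 2: stream[13..14]='8' size=0x8=8, data at stream[16..24]='nvfd7tz7' -> body[8..16], body so far='rt9pj3einvfd7tz7'
Chunk 3: stream[26..27]='4' size=0x4=4, data at stream[29..33]='zlbw' -> body[16..20], body so far='rt9pj3einvfd7tz7zlbw'
Chunk 4: stream[35..36]='0' size=0 (terminator). Final body='rt9pj3einvfd7tz7zlbw' (20 bytes)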